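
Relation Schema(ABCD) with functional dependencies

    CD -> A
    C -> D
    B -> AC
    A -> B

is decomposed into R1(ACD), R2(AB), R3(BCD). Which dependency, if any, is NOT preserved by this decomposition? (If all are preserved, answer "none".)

CD → A lies within R1.
C → D lies within R1.
B → AC: restricted closure across fragments reaches AC.
A → B lies within R2.
Every dependency is enforceable on the fragments, so the decomposition is dependency-preserving.

none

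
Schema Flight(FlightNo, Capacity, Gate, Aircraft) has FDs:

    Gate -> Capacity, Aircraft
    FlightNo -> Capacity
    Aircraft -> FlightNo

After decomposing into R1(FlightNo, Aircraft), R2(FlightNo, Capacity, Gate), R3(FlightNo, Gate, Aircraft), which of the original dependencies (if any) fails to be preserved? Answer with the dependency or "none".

none

Gate → Capacity, Aircraft: restricted closure across fragments reaches Capacity, Aircraft.
FlightNo → Capacity lies within R2.
Aircraft → FlightNo lies within R1.
Every dependency is enforceable on the fragments, so the decomposition is dependency-preserving.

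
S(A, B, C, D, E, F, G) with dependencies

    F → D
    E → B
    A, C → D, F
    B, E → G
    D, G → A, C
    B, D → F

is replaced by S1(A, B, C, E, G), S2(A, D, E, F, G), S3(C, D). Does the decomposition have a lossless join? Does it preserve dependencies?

lossy and not dependency-preserving

Lossless test (chase): Rows 1 and 2 agree on E; apply E→B and equate their B entries. No row becomes fully distinguished — the join is lossy.
Dependency preservation: the restricted closure of {A, C} across the fragments never reaches {D, F}, so A, C → D, F cannot be enforced without a join — not preserved.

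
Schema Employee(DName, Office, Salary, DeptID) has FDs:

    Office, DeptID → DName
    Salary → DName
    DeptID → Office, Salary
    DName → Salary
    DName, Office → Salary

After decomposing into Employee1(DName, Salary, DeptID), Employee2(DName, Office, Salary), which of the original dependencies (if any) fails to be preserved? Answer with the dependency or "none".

DeptID → Office, Salary

Check DeptID → Office, Salary: no single fragment contains all of {Office, Salary, DeptID}, and the restricted closure of {DeptID} across the fragments never reaches {Office, Salary}.
Office, DeptID → DName is preserved.
Salary → DName is preserved.
DName → Salary is preserved.
DName, Office → Salary is preserved.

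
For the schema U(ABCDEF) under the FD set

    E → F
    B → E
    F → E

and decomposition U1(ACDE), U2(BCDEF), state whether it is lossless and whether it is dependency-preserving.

Lossless test: (CDE)⁺ = {CDEF}, which is a superkey of neither fragment — lossy.
Dependency preservation: every FD's attributes lie within a single fragment, so each can be enforced locally — preserved.

lossy but dependency-preserving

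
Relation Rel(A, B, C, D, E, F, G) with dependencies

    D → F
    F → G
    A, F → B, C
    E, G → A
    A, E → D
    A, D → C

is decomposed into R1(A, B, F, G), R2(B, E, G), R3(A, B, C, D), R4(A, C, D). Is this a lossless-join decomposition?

No

Chase test. Columns are A, B, C, D, E, F, G; row i has aⱼ where attribute j ∈ Ri, else bᵢⱼ.
Initial tableau (one row per fragment):
  row 1: a1 a2 b13 b14 b15 a6 a7
  row 2: b21 a2 b23 b24 a5 b26 a7
  row 3: a1 a2 a3 a4 b35 b36 b37
  row 4: a1 b42 a3 a4 b45 b46 b47
Rows 3 and 4 agree on D; apply D→F and equate their F entries.
Rows 3 and 4 agree on F; apply F→G and equate their G entries.
Rows 3 and 4 agree on A, F; apply A, F→B, C and equate their B, C entries.
No row becomes fully distinguished — the join is lossy.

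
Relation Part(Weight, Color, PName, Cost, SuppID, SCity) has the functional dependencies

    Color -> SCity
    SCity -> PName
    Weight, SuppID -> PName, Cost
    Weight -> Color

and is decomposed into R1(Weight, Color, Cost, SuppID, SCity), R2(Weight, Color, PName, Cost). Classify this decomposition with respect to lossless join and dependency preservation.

lossless but not dependency-preserving

Lossless test: (Weight, Color, Cost)⁺ = {Weight, Color, PName, Cost, SCity}, which contains all of one fragment — lossless.
Dependency preservation: the restricted closure of {SCity} across the fragments never reaches {PName}, so SCity → PName cannot be enforced without a join — not preserved.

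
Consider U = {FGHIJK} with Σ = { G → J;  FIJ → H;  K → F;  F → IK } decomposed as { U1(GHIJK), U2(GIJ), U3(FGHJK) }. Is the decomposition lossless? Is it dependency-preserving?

Lossless test (chase): Rows 1 and 3 agree on K; apply K→F and equate their F entries. Rows 1 and 3 agree on F; apply F→IK and equate their IK entries. Row 1 is now all distinguished symbols — the join is lossless.
Dependency preservation: FIJ → H; F → IK are not contained in any single fragment, but the restricted closure of each left-hand side across the fragments still reaches the right-hand side; the remaining FDs each lie inside some fragment. All dependencies are preserved.

lossless and dependency-preserving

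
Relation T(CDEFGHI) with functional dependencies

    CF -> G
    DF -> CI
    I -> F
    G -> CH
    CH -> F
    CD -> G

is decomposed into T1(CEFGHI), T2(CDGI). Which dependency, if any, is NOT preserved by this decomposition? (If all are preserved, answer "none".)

DF -> CI

Check DF → CI: no single fragment contains all of {CDFI}, and the restricted closure of {DF} across the fragments never reaches {CI}.
CF → G is preserved.
I → F is preserved.
G → CH is preserved.
CH → F is preserved.
CD → G is preserved.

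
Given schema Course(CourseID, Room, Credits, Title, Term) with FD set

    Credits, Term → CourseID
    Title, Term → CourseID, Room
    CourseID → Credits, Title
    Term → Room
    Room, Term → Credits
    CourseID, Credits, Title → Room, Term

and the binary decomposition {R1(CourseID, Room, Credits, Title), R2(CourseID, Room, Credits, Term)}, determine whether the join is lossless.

Common attributes: R1 ∩ R2 = {CourseID, Room, Credits}.
Closure of {CourseID, Room, Credits}: CourseID → Credits, Title applies, adding Title; CourseID, Credits, Title → Room, Term applies, adding Term. So (CourseID, Room, Credits)⁺ = {CourseID, Room, Credits, Title, Term}.
This closure contains every attribute of R1, so R1 ∩ R2 → R1. The join is lossless.

Yes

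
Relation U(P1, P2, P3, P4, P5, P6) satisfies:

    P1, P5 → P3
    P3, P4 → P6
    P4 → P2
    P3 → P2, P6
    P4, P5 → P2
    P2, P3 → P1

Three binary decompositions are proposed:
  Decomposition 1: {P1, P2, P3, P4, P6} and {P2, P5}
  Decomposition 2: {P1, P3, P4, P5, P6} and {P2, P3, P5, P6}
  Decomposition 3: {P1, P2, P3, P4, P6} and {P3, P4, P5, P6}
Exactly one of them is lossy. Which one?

Decomposition 1: common = {P2}, closure = {P2} → lossy.
Decomposition 2: common = {P3, P5, P6}, closure = {P1, P2, P3, P5, P6} → lossless.
Decomposition 3: common = {P3, P4, P6}, closure = {P1, P2, P3, P4, P6} → lossless.

Decomposition 1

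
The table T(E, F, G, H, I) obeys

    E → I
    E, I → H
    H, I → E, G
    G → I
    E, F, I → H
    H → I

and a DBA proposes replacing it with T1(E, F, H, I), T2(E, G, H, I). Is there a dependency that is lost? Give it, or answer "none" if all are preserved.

E → I lies within T1.
E, I → H lies within T1.
H, I → E, G lies within T2.
G → I lies within T2.
E, F, I → H lies within T1.
H → I lies within T1.
Every dependency is enforceable on the fragments, so the decomposition is dependency-preserving.

none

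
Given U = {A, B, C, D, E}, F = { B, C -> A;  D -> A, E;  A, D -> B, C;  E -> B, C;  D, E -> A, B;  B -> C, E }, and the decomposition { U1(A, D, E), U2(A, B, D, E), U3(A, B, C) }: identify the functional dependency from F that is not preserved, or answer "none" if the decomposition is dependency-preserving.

B, C → A lies within U3.
D → A, E lies within U1.
A, D → B, C: restricted closure across fragments reaches B, C.
E → B, C: restricted closure across fragments reaches B, C.
D, E → A, B lies within U2.
B → C, E: restricted closure across fragments reaches C, E.
Every dependency is enforceable on the fragments, so the decomposition is dependency-preserving.

none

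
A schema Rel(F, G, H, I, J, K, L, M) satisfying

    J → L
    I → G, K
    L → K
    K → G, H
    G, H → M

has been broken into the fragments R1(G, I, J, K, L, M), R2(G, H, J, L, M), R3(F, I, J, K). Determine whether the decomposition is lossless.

Chase test. Columns are F, G, H, I, J, K, L, M; row i has aⱼ where attribute j ∈ Ri, else bᵢⱼ.
Initial tableau (one row per fragment):
  row 1: b11 a2 b13 a4 a5 a6 a7 a8
  row 2: b21 a2 a3 b24 a5 b26 a7 a8
  row 3: a1 b32 b33 a4 a5 a6 b37 b38
Rows 1 and 3 agree on J; apply J→L and equate their L entries.
Rows 1 and 3 agree on I; apply I→G, K and equate their G, K entries.
Rows 1 and 2 agree on L; apply L→K and equate their K entries.
Rows 1 and 2 agree on K; apply K→G, H and equate their G, H entries.
Rows 1 and 3 agree on K; apply K→G, H and equate their G, H entries.
Rows 1 and 3 agree on G, H; apply G, H→M and equate their M entries.
Row 3 is now all distinguished symbols — the join is lossless.

Yes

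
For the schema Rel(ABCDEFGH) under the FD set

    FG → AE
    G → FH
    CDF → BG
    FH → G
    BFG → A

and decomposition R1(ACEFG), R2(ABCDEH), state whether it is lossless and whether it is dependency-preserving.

Lossless test: (ACE)⁺ = {ACE}, which is a superkey of neither fragment — lossy.
Dependency preservation: the restricted closure of {G} across the fragments never reaches {FH}, so G → FH cannot be enforced without a join — not preserved.

lossy and not dependency-preserving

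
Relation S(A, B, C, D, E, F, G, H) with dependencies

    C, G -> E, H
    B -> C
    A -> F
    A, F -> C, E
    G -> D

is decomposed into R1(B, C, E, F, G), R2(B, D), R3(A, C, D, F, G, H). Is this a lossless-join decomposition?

Chase test. Columns are A, B, C, D, E, F, G, H; row i has aⱼ where attribute j ∈ Ri, else bᵢⱼ.
Initial tableau (one row per fragment):
  row 1: b11 a2 a3 b14 a5 a6 a7 b18
  row 2: b21 a2 b23 a4 b25 b26 b27 b28
  row 3: a1 b32 a3 a4 b35 a6 a7 a8
Rows 1 and 3 agree on C, G; apply C, G→E, H and equate their E, H entries.
Rows 1 and 2 agree on B; apply B→C and equate their C entries.
Rows 1 and 3 agree on G; apply G→D and equate their D entries.
No row becomes fully distinguished — the join is lossy.

No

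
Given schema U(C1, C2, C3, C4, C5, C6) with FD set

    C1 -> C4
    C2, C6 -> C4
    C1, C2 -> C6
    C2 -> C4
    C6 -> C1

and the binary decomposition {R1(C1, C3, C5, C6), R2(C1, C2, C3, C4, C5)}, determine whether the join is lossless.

No

Common attributes: R1 ∩ R2 = {C1, C3, C5}.
Closure of {C1, C3, C5}: C1 → C4 applies, adding C4. So (C1, C3, C5)⁺ = {C1, C3, C4, C5}.
The closure contains neither all of R1 = {C1, C3, C5, C6} nor all of R2 = {C1, C2, C3, C4, C5}, so the common attributes are not a superkey of either fragment. The join is lossy.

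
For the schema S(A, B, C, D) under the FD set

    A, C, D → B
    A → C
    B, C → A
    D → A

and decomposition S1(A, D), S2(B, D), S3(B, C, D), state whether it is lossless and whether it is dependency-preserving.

Lossless test (chase): Rows 1 and 2 agree on D; apply D→A and equate their A entries. Rows 1 and 3 agree on D; apply D→A and equate their A entries. Rows 1 and 2 agree on A; apply A→C and equate their C entries. Rows 1 and 3 agree on A; apply A→C and equate their C entries. Rows 1 and 2 agree on A, C, D; apply A, C, D→B and equate their B entries. Row 1 is now all distinguished symbols — the join is lossless.
Dependency preservation: the restricted closure of {A} across the fragments never reaches {C}, so A → C cannot be enforced without a join — not preserved.

lossless but not dependency-preserving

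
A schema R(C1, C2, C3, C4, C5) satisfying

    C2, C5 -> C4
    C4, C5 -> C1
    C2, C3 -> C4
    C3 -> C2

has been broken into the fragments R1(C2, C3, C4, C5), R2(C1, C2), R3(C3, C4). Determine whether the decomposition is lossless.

No

Chase test. Columns are C1, C2, C3, C4, C5; row i has aⱼ where attribute j ∈ Ri, else bᵢⱼ.
Initial tableau (one row per fragment):
  row 1: b11 a2 a3 a4 a5
  row 2: a1 a2 b23 b24 b25
  row 3: b31 b32 a3 a4 b35
Rows 1 and 3 agree on C3; apply C3→C2 and equate their C2 entries.
No row becomes fully distinguished — the join is lossy.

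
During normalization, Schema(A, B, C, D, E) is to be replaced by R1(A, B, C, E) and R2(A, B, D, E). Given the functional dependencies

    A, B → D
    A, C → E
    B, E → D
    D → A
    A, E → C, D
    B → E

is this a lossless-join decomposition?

Common attributes: R1 ∩ R2 = {A, B, E}.
Closure of {A, B, E}: A, B → D applies, adding D; A, E → C, D applies, adding C. So (A, B, E)⁺ = {A, B, C, D, E}.
This closure contains every attribute of R1, so R1 ∩ R2 → R1. The join is lossless.

Yes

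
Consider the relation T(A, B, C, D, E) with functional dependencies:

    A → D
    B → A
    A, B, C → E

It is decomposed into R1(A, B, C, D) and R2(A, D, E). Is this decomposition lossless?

No

Common attributes: R1 ∩ R2 = {A, D}.
No dependency enlarges {A, D}, so (A, D)⁺ = {A, D}.
The closure contains neither all of R1 = {A, B, C, D} nor all of R2 = {A, D, E}, so the common attributes are not a superkey of either fragment. The join is lossy.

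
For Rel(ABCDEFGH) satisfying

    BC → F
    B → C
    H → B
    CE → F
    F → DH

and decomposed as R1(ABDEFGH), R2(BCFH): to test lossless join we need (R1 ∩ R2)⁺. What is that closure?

R1 ∩ R2 = {BFH}.
B → C applies, adding C
F → DH applies, adding D
Closure: {BCDFH}.

BCDFH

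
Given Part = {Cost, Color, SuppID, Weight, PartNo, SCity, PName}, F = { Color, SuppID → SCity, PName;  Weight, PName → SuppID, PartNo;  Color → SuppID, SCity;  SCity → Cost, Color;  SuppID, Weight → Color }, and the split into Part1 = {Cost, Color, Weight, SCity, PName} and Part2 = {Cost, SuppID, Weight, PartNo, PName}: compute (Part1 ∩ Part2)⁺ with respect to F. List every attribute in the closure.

Part1 ∩ Part2 = {Cost, Weight, PName}.
Weight, PName → SuppID, PartNo applies, adding SuppID, PartNo
SuppID, Weight → Color applies, adding Color
Color, SuppID → SCity, PName applies, adding SCity
Closure: {Cost, Color, SuppID, Weight, PartNo, SCity, PName}.

Cost, Color, SuppID, Weight, PartNo, SCity, PName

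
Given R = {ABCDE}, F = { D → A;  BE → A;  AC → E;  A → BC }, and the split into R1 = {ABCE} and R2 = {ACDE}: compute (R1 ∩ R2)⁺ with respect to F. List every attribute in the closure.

ABCE

R1 ∩ R2 = {ACE}.
A → BC applies, adding B
Closure: {ABCE}.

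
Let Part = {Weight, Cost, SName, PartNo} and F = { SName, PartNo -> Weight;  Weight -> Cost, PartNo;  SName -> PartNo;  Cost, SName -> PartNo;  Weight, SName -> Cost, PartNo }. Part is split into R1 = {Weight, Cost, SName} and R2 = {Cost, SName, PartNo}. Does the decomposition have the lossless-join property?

Yes

Common attributes: R1 ∩ R2 = {Cost, SName}.
Closure of {Cost, SName}: SName → PartNo applies, adding PartNo; SName, PartNo → Weight applies, adding Weight. So (Cost, SName)⁺ = {Weight, Cost, SName, PartNo}.
This closure contains every attribute of R1, so R1 ∩ R2 → R1. The join is lossless.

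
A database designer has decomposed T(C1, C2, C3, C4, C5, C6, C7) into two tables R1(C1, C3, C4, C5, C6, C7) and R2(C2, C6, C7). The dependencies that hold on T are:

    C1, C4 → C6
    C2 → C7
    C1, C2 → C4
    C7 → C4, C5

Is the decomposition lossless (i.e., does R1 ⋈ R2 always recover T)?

Common attributes: R1 ∩ R2 = {C6, C7}.
Closure of {C6, C7}: C7 → C4, C5 applies, adding C4, C5. So (C6, C7)⁺ = {C4, C5, C6, C7}.
The closure contains neither all of R1 = {C1, C3, C4, C5, C6, C7} nor all of R2 = {C2, C6, C7}, so the common attributes are not a superkey of either fragment. The join is lossy.

No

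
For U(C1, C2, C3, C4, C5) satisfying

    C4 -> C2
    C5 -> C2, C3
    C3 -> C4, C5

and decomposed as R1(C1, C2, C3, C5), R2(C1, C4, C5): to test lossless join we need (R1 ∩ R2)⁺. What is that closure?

R1 ∩ R2 = {C1, C5}.
C5 → C2, C3 applies, adding C2, C3
C3 → C4, C5 applies, adding C4
Closure: {C1, C2, C3, C4, C5}.

C1, C2, C3, C4, C5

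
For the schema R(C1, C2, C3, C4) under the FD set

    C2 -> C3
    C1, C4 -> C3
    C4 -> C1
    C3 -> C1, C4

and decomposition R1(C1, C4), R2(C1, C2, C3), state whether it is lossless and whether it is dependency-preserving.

Lossless test: (C1)⁺ = {C1}, which is a superkey of neither fragment — lossy.
Dependency preservation: the restricted closure of {C1, C4} across the fragments never reaches {C3}, so C1, C4 → C3 cannot be enforced without a join — not preserved.

lossy and not dependency-preserving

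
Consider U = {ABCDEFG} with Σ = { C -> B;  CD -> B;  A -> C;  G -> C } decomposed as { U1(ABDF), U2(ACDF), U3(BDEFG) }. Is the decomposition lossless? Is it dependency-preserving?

Lossless test (chase): Rows 1 and 2 agree on A; apply A→C and equate their C entries. Rows 1 and 2 agree on C; apply C→B and equate their B entries. No row becomes fully distinguished — the join is lossy.
Dependency preservation: the restricted closure of {C} across the fragments never reaches {B}, so C → B cannot be enforced without a join — not preserved.

lossy and not dependency-preserving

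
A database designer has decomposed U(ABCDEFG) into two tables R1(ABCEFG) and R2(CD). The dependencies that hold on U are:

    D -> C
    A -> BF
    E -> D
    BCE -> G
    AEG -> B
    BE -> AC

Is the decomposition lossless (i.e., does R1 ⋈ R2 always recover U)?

No

Common attributes: R1 ∩ R2 = {C}.
No dependency enlarges {C}, so (C)⁺ = {C}.
The closure contains neither all of R1 = {ABCEFG} nor all of R2 = {CD}, so the common attributes are not a superkey of either fragment. The join is lossy.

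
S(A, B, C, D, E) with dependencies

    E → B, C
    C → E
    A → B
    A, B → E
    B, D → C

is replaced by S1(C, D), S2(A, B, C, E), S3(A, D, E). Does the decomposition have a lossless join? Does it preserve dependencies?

Lossless test (chase): Rows 2 and 3 agree on E; apply E→B, C and equate their B, C entries. Rows 1 and 2 agree on C; apply C→E and equate their E entries. Rows 1 and 2 agree on E; apply E→B, C and equate their B, C entries. Row 3 is now all distinguished symbols — the join is lossless.
Dependency preservation: the restricted closure of {B, D} across the fragments never reaches {C}, so B, D → C cannot be enforced without a join — not preserved.

lossless but not dependency-preserving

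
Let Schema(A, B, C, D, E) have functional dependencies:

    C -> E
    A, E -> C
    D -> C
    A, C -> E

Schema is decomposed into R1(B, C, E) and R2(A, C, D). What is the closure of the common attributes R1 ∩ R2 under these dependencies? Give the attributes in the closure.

C, E

R1 ∩ R2 = {C}.
C → E applies, adding E
Closure: {C, E}.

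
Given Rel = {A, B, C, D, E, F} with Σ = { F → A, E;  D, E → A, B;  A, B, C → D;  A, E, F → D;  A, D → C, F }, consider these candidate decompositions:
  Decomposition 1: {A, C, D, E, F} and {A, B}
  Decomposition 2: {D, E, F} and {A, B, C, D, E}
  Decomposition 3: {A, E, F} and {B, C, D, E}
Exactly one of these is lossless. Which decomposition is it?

Decomposition 1: common = {A}, closure = {A} → lossy.
Decomposition 2: common = {D, E}, closure = {A, B, C, D, E, F} → lossless.
Decomposition 3: common = {E}, closure = {E} → lossy.

Decomposition 2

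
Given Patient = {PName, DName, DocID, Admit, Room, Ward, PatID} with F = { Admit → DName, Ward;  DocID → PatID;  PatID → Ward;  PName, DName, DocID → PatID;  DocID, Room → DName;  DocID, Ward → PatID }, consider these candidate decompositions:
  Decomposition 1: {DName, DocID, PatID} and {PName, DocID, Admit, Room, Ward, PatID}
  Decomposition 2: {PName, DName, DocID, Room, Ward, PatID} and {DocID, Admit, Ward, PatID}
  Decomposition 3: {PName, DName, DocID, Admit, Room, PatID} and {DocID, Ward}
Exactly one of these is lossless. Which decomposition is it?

Decomposition 3

Decomposition 1: common = {DocID, PatID}, closure = {DocID, Ward, PatID} → lossy.
Decomposition 2: common = {DocID, Ward, PatID}, closure = {DocID, Ward, PatID} → lossy.
Decomposition 3: common = {DocID}, closure = {DocID, Ward, PatID} → lossless.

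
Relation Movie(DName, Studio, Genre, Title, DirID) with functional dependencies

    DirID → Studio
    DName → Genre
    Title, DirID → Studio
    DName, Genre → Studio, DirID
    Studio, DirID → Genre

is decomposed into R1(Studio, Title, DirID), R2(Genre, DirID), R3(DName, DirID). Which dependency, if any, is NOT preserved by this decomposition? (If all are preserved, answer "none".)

DirID → Studio lies within R1.
DName → Genre: restricted closure across fragments reaches Genre.
Title, DirID → Studio lies within R1.
DName, Genre → Studio, DirID: restricted closure across fragments reaches Studio, DirID.
Studio, DirID → Genre: restricted closure across fragments reaches Genre.
Every dependency is enforceable on the fragments, so the decomposition is dependency-preserving.

none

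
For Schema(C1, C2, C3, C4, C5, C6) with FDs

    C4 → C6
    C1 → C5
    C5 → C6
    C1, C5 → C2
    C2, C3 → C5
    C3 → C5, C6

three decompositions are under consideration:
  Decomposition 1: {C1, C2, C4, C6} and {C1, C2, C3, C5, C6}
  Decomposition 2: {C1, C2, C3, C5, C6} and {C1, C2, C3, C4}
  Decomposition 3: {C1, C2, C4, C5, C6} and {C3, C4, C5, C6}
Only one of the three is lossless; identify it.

Decomposition 2

Decomposition 1: common = {C1, C2, C6}, closure = {C1, C2, C5, C6} → lossy.
Decomposition 2: common = {C1, C2, C3}, closure = {C1, C2, C3, C5, C6} → lossless.
Decomposition 3: common = {C4, C5, C6}, closure = {C4, C5, C6} → lossy.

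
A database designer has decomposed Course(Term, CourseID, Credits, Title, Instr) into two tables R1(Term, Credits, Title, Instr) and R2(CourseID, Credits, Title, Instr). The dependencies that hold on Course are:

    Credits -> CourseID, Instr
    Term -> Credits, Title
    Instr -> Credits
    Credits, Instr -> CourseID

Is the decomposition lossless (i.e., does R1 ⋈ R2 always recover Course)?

Common attributes: R1 ∩ R2 = {Credits, Title, Instr}.
Closure of {Credits, Title, Instr}: Credits → CourseID, Instr applies, adding CourseID. So (Credits, Title, Instr)⁺ = {CourseID, Credits, Title, Instr}.
This closure contains every attribute of R2, so R1 ∩ R2 → R2. The join is lossless.

Yes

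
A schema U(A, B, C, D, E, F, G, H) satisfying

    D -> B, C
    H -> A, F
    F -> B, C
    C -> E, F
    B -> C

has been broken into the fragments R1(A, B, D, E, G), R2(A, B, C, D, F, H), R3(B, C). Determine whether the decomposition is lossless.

No

Chase test. Columns are A, B, C, D, E, F, G, H; row i has aⱼ where attribute j ∈ Ri, else bᵢⱼ.
Initial tableau (one row per fragment):
  row 1: a1 a2 b13 a4 a5 b16 a7 b18
  row 2: a1 a2 a3 a4 b25 a6 b27 a8
  row 3: b31 a2 a3 b34 b35 b36 b37 b38
Rows 1 and 2 agree on D; apply D→B, C and equate their B, C entries.
Rows 1 and 2 agree on C; apply C→E, F and equate their E, F entries.
Rows 1 and 3 agree on C; apply C→E, F and equate their E, F entries.
No row becomes fully distinguished — the join is lossy.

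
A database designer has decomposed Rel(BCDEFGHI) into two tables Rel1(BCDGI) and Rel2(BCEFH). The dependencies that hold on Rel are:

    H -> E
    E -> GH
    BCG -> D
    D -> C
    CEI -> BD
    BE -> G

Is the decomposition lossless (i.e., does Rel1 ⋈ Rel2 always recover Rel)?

Common attributes: Rel1 ∩ Rel2 = {BC}.
No dependency enlarges {BC}, so (BC)⁺ = {BC}.
The closure contains neither all of Rel1 = {BCDGI} nor all of Rel2 = {BCEFH}, so the common attributes are not a superkey of either fragment. The join is lossy.

No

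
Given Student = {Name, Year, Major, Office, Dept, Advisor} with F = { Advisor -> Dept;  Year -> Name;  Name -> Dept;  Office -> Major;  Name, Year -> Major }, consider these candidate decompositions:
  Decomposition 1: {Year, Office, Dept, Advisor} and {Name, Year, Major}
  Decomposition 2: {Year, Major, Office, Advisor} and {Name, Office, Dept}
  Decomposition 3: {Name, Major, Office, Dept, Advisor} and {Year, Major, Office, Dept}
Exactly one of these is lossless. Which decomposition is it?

Decomposition 1: common = {Year}, closure = {Name, Year, Major, Dept} → lossless.
Decomposition 2: common = {Office}, closure = {Major, Office} → lossy.
Decomposition 3: common = {Major, Office, Dept}, closure = {Major, Office, Dept} → lossy.

Decomposition 1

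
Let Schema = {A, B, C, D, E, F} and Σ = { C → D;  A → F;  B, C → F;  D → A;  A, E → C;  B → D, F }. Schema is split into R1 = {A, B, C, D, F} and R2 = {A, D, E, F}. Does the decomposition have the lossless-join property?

Common attributes: R1 ∩ R2 = {A, D, F}.
No dependency enlarges {A, D, F}, so (A, D, F)⁺ = {A, D, F}.
The closure contains neither all of R1 = {A, B, C, D, F} nor all of R2 = {A, D, E, F}, so the common attributes are not a superkey of either fragment. The join is lossy.

No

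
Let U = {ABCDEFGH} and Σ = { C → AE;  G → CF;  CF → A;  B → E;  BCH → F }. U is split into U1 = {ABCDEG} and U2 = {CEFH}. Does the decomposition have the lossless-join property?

Common attributes: U1 ∩ U2 = {CE}.
Closure of {CE}: C → AE applies, adding A. So (CE)⁺ = {ACE}.
The closure contains neither all of U1 = {ABCDEG} nor all of U2 = {CEFH}, so the common attributes are not a superkey of either fragment. The join is lossy.

No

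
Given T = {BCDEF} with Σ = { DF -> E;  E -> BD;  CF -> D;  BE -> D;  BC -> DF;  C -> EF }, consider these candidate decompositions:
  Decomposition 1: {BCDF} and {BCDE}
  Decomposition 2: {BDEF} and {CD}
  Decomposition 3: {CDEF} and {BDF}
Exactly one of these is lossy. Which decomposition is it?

Decomposition 2

Decomposition 1: common = {BCD}, closure = {BCDEF} → lossless.
Decomposition 2: common = {D}, closure = {D} → lossy.
Decomposition 3: common = {DF}, closure = {BDEF} → lossless.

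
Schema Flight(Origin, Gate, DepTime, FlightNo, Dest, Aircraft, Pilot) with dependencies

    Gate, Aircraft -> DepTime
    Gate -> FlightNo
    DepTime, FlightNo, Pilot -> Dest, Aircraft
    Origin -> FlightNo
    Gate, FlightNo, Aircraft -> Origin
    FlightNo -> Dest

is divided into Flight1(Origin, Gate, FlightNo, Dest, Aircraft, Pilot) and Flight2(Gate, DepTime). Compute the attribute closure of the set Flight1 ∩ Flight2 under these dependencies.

Gate, FlightNo, Dest

Flight1 ∩ Flight2 = {Gate}.
Gate → FlightNo applies, adding FlightNo
FlightNo → Dest applies, adding Dest
Closure: {Gate, FlightNo, Dest}.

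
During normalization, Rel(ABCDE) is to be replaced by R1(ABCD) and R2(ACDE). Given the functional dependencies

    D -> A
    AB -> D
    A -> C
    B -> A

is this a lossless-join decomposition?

No

Common attributes: R1 ∩ R2 = {ACD}.
No dependency enlarges {ACD}, so (ACD)⁺ = {ACD}.
The closure contains neither all of R1 = {ABCD} nor all of R2 = {ACDE}, so the common attributes are not a superkey of either fragment. The join is lossy.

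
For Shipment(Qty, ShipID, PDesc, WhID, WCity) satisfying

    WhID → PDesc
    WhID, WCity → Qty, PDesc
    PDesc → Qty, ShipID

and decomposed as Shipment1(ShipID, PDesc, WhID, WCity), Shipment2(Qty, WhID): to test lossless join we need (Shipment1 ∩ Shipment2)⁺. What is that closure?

Shipment1 ∩ Shipment2 = {WhID}.
WhID → PDesc applies, adding PDesc
PDesc → Qty, ShipID applies, adding Qty, ShipID
Closure: {Qty, ShipID, PDesc, WhID}.

Qty, ShipID, PDesc, WhID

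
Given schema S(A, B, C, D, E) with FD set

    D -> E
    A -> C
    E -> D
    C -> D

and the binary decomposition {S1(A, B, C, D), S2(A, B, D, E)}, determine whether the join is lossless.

Common attributes: S1 ∩ S2 = {A, B, D}.
Closure of {A, B, D}: D → E applies, adding E; A → C applies, adding C. So (A, B, D)⁺ = {A, B, C, D, E}.
This closure contains every attribute of S1, so S1 ∩ S2 → S1. The join is lossless.

Yes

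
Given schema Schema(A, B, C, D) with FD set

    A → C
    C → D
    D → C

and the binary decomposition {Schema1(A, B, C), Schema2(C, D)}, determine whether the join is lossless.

Yes

Common attributes: Schema1 ∩ Schema2 = {C}.
Closure of {C}: C → D applies, adding D. So (C)⁺ = {C, D}.
This closure contains every attribute of Schema2, so Schema1 ∩ Schema2 → Schema2. The join is lossless.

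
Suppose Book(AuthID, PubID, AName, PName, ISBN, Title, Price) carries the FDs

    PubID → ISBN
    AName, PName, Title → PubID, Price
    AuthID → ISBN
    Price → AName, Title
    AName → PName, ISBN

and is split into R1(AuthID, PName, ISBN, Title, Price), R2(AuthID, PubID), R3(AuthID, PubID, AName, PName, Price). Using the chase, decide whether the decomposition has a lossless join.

Chase test. Columns are AuthID, PubID, AName, PName, ISBN, Title, Price; row i has aⱼ where attribute j ∈ Ri, else bᵢⱼ.
Initial tableau (one row per fragment):
  row 1: a1 b12 b13 a4 a5 a6 a7
  row 2: a1 a2 b23 b24 b25 b26 b27
  row 3: a1 a2 a3 a4 b35 b36 a7
Rows 2 and 3 agree on PubID; apply PubID→ISBN and equate their ISBN entries.
Rows 1 and 2 agree on AuthID; apply AuthID→ISBN and equate their ISBN entries.
Rows 1 and 3 agree on Price; apply Price→AName, Title and equate their AName, Title entries.
Rows 1 and 3 agree on AName, PName, Title; apply AName, PName, Title→PubID, Price and equate their PubID, Price entries.
Row 1 is now all distinguished symbols — the join is lossless.

Yes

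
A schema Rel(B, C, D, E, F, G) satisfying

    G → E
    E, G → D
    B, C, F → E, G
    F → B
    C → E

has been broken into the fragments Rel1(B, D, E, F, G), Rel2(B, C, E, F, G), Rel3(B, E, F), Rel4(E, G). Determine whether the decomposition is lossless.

Chase test. Columns are B, C, D, E, F, G; row i has aⱼ where attribute j ∈ Reli, else bᵢⱼ.
Initial tableau (one row per fragment):
  row 1: a1 b12 a3 a4 a5 a6
  row 2: a1 a2 b23 a4 a5 a6
  row 3: a1 b32 b33 a4 a5 b36
  row 4: b41 b42 b43 a4 b45 a6
Rows 1 and 2 agree on E, G; apply E, G→D and equate their D entries.
Rows 1 and 4 agree on E, G; apply E, G→D and equate their D entries.
Row 2 is now all distinguished symbols — the join is lossless.

Yes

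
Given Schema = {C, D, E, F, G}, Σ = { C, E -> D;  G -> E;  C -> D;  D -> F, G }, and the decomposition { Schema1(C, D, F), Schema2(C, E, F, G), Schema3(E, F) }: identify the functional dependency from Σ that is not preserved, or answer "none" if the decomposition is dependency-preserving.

Check D → F, G: no single fragment contains all of {D, F, G}, and the restricted closure of {D} across the fragments never reaches {F, G}.
C, E → D is preserved.
G → E is preserved.
C → D is preserved.

D -> F, G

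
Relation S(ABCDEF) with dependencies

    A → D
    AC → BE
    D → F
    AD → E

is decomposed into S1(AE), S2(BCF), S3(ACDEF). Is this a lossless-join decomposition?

Chase test. Columns are ABCDEF; row i has aⱼ where attribute j ∈ Si, else bᵢⱼ.
Initial tableau (one row per fragment):
  row 1: a1 b12 b13 b14 a5 b16
  row 2: b21 a2 a3 b24 b25 a6
  row 3: a1 b32 a3 a4 a5 a6
Rows 1 and 3 agree on A; apply A→D and equate their D entries.
Rows 1 and 3 agree on D; apply D→F and equate their F entries.
No row becomes fully distinguished — the join is lossy.

No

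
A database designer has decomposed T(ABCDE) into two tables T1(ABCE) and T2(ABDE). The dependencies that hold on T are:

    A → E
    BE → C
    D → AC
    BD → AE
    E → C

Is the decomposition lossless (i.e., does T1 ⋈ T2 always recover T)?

Common attributes: T1 ∩ T2 = {ABE}.
Closure of {ABE}: BE → C applies, adding C. So (ABE)⁺ = {ABCE}.
This closure contains every attribute of T1, so T1 ∩ T2 → T1. The join is lossless.

Yes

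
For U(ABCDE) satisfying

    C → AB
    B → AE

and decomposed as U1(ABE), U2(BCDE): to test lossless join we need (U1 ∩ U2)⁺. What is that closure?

ABE

U1 ∩ U2 = {BE}.
B → AE applies, adding A
Closure: {ABE}.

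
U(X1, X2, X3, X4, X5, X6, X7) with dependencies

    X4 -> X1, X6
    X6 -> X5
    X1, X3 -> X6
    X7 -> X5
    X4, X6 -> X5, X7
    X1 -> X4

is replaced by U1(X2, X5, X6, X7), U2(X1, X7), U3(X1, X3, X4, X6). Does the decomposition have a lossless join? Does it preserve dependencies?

lossy but dependency-preserving

Lossless test (chase): Rows 1 and 3 agree on X6; apply X6→X5 and equate their X5 entries. Rows 1 and 2 agree on X7; apply X7→X5 and equate their X5 entries. Rows 2 and 3 agree on X1; apply X1→X4 and equate their X4 entries. Rows 2 and 3 agree on X4; apply X4→X1, X6 and equate their X1, X6 entries. Rows 2 and 3 agree on X4, X6; apply X4, X6→X5, X7 and equate their X5, X7 entries. No row becomes fully distinguished — the join is lossy.
Dependency preservation: X4, X6 → X5, X7 is not contained in any single fragment, but the restricted closure of its left-hand side across the fragments still reaches the right-hand side; the remaining FDs each lie inside some fragment. All dependencies are preserved.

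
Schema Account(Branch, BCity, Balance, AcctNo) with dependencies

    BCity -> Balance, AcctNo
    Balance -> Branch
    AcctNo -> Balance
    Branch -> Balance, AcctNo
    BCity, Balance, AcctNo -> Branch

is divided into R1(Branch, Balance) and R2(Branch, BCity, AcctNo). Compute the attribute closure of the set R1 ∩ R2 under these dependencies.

R1 ∩ R2 = {Branch}.
Branch → Balance, AcctNo applies, adding Balance, AcctNo
Closure: {Branch, Balance, AcctNo}.

Branch, Balance, AcctNo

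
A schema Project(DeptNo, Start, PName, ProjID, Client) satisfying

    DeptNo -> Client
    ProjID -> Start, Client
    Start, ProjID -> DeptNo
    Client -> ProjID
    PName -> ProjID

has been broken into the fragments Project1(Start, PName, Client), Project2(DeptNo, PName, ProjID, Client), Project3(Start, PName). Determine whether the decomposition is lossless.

Yes

Chase test. Columns are DeptNo, Start, PName, ProjID, Client; row i has aⱼ where attribute j ∈ Projecti, else bᵢⱼ.
Initial tableau (one row per fragment):
  row 1: b11 a2 a3 b14 a5
  row 2: a1 b22 a3 a4 a5
  row 3: b31 a2 a3 b34 b35
Rows 1 and 2 agree on Client; apply Client→ProjID and equate their ProjID entries.
Rows 1 and 3 agree on PName; apply PName→ProjID and equate their ProjID entries.
Rows 1 and 2 agree on ProjID; apply ProjID→Start, Client and equate their Start, Client entries.
Rows 1 and 3 agree on ProjID; apply ProjID→Start, Client and equate their Start, Client entries.
Rows 1 and 2 agree on Start, ProjID; apply Start, ProjID→DeptNo and equate their DeptNo entries.
Rows 1 and 3 agree on Start, ProjID; apply Start, ProjID→DeptNo and equate their DeptNo entries.
Row 1 is now all distinguished symbols — the join is lossless.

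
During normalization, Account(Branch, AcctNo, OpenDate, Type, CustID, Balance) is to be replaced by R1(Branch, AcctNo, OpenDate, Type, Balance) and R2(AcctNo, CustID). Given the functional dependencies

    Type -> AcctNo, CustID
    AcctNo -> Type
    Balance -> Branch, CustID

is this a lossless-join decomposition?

Yes

Common attributes: R1 ∩ R2 = {AcctNo}.
Closure of {AcctNo}: AcctNo → Type applies, adding Type; Type → AcctNo, CustID applies, adding CustID. So (AcctNo)⁺ = {AcctNo, Type, CustID}.
This closure contains every attribute of R2, so R1 ∩ R2 → R2. The join is lossless.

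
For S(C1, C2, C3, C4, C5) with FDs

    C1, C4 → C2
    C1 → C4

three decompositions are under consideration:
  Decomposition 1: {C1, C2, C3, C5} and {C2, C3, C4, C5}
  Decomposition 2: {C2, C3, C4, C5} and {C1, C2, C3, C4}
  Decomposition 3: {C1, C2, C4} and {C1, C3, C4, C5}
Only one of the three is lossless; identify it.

Decomposition 3

Decomposition 1: common = {C2, C3, C5}, closure = {C2, C3, C5} → lossy.
Decomposition 2: common = {C2, C3, C4}, closure = {C2, C3, C4} → lossy.
Decomposition 3: common = {C1, C4}, closure = {C1, C2, C4} → lossless.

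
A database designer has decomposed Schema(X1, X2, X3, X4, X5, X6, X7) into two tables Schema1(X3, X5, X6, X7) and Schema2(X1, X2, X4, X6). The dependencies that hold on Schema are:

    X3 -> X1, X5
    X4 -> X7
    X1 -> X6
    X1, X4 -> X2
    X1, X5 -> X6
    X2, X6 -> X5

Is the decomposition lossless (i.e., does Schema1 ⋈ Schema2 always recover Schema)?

No

Common attributes: Schema1 ∩ Schema2 = {X6}.
No dependency enlarges {X6}, so (X6)⁺ = {X6}.
The closure contains neither all of Schema1 = {X3, X5, X6, X7} nor all of Schema2 = {X1, X2, X4, X6}, so the common attributes are not a superkey of either fragment. The join is lossy.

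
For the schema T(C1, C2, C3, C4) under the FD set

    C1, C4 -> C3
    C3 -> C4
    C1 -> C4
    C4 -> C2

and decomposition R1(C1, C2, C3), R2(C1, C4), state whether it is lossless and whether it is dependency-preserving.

lossless but not dependency-preserving

Lossless test: (C1)⁺ = {C1, C2, C3, C4}, which contains all of one fragment — lossless.
Dependency preservation: the restricted closure of {C3} across the fragments never reaches {C4}, so C3 → C4 cannot be enforced without a join — not preserved.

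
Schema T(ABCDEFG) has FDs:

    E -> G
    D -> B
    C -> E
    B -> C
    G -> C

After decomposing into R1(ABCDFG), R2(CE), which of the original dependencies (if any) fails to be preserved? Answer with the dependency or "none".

none

E → G: restricted closure across fragments reaches G.
D → B lies within R1.
C → E lies within R2.
B → C lies within R1.
G → C lies within R1.
Every dependency is enforceable on the fragments, so the decomposition is dependency-preserving.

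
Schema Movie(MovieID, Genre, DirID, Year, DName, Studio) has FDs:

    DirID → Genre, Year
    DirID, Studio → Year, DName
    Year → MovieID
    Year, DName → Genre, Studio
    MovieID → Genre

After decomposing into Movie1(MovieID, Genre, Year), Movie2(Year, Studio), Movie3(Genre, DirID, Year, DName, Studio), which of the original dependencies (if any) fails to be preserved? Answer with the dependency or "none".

DirID → Genre, Year lies within Movie3.
DirID, Studio → Year, DName lies within Movie3.
Year → MovieID lies within Movie1.
Year, DName → Genre, Studio lies within Movie3.
MovieID → Genre lies within Movie1.
Every dependency is enforceable on the fragments, so the decomposition is dependency-preserving.

none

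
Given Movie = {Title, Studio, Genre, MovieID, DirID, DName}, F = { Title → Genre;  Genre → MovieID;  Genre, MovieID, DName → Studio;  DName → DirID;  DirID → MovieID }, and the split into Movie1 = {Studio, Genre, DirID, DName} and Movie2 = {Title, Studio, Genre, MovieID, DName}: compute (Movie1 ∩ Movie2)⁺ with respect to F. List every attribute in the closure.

Studio, Genre, MovieID, DirID, DName

Movie1 ∩ Movie2 = {Studio, Genre, DName}.
Genre → MovieID applies, adding MovieID
DName → DirID applies, adding DirID
Closure: {Studio, Genre, MovieID, DirID, DName}.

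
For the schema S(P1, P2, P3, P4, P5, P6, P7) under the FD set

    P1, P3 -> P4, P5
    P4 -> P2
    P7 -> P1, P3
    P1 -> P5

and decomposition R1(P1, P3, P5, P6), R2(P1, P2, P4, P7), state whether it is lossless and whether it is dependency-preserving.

lossy and not dependency-preserving

Lossless test: (P1)⁺ = {P1, P5}, which is a superkey of neither fragment — lossy.
Dependency preservation: the restricted closure of {P1, P3} across the fragments never reaches {P4, P5}, so P1, P3 → P4, P5 cannot be enforced without a join — not preserved.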